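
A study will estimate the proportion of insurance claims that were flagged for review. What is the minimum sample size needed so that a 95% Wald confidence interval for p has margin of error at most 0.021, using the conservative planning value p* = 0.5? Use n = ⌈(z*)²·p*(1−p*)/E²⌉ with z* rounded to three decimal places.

For 95% confidence, z* = 1.960.
p*(1−p*) = 0.50·0.50 = 0.2500.
(z*)²·p*(1−p*)/E² = 3.841600·0.2500/0.000441 = 2177.778.
Rounding up, n = 2178.

n = 2178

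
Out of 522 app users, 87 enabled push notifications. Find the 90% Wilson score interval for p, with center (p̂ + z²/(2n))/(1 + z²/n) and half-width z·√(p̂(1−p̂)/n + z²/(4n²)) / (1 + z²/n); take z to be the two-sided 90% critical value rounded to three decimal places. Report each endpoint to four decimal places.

(0.1416, 0.1952)

p̂ = 87/522 = 0.16667; z = 1.645, so z² = 2.706025.
1 + z²/n = 1.005184.
Center = (0.16667 + 0.002592)/1.005184 = 0.16839.
Radicand: p̂(1−p̂)/n + z²/(4n²) = 0.000266071 + 0.000002483 = 0.000268554.
Half-width = z·√(radicand)/denom = 1.645·0.016388/1.005184 = 0.02682.
CI: 0.16839 ± 0.02682 = (0.1416, 0.1952).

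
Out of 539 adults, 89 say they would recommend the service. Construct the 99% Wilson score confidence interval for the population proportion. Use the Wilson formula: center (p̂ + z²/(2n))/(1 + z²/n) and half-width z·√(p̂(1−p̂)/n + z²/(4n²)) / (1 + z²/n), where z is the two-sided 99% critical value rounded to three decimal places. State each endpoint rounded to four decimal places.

Here p̂ = 89/539 = 0.16512 and z = 2.576 (z² = 6.635776).
1 + z²/n = 1.012311.
Center = (0.16512 + 0.006156)/1.012311 = 0.16919.
Radicand: p̂(1−p̂)/n + z²/(4n²) = 0.000255762 + 0.000005710 = 0.000261472.
Half-width = 2.576·√0.000261472/1.012311 = 0.04115.
Interval: 0.16919 ± 0.04115 → (0.1280, 0.2103).

(0.1280, 0.2103)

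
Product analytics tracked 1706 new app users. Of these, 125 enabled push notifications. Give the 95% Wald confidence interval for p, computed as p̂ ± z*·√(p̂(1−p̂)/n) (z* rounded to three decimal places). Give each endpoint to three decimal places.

p̂ = 125/1706 = 0.07327.
SE(p̂) = √(0.07327·0.92673/1706) = 0.006309.
z* = 1.960 at the 95% level.
Margin = 1.960·0.006309 = 0.01237.
Interval: 0.07327 ± 0.01237 → (0.061, 0.086).

(0.061, 0.086)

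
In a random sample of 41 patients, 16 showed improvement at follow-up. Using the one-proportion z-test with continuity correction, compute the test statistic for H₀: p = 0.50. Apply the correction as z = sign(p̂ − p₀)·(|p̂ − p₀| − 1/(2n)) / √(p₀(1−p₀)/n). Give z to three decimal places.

p̂ = 16/41 = 0.39024. p̂ − p₀ = -0.109756.
Continuity correction 1/(2n) = 1/82 = 0.012195.
Corrected numerator: |-0.109756| − 0.012195 = 0.097561.
SE₀ = √(0.50·0.50/41) = 0.078087.
z = (−)0.097561/0.078087 = -1.249.

z = -1.249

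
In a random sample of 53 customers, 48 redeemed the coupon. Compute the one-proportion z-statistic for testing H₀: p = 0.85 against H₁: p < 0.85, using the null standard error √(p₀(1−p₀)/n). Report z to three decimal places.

Sample proportion p̂ = 48/53 = 0.90566.
SE₀ = √(0.85·0.15/53) = 0.049048.
Test statistic: z = 0.05566/0.049048 = 1.135.

z = 1.135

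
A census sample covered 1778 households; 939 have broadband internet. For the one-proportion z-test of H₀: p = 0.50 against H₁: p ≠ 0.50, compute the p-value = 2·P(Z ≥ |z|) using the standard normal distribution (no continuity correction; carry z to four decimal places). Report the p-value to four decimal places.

p-value = 0.0177

The sample proportion is 939/1778 = 0.52812.
SE₀ = √(0.50·0.50/1778) = 0.011858.
z = (p̂ − p₀)/SE = (939/1778 − 0.50)/0.011858 ≈ 2.3716.
From the standard normal, 2·P(Z ≥ |z|) = 0.0177.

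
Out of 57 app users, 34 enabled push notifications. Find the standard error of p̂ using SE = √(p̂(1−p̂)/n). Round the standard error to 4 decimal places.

SE = 0.0650

With x = 34 successes in n = 57, p̂ = 0.59649.
p̂(1−p̂) = 0.59649·0.40351 = 0.240690.
SE = √(0.240690/57) = √0.004222632 = 0.0650.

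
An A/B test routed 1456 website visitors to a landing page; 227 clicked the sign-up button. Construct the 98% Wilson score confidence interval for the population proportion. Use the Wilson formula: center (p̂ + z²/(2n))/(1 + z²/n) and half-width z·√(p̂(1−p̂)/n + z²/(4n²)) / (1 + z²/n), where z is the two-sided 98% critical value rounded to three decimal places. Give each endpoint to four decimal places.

(0.1351, 0.1793)

Here p̂ = 227/1456 = 0.15591 and z = 2.326 (z² = 5.410276).
Denominator 1 + z²/n = 1 + 5.410276/1456 = 1.003716.
Adjusted center: (0.15591 + z²/(2n))/1.003716 = 0.15718.
Radicand: p̂(1−p̂)/n + z²/(4n²) = 0.000090384 + 0.000000638 = 0.000091022.
Half-width = 2.326·√0.000091022/1.003716 = 0.02211.
CI: 0.15718 ± 0.02211 = (0.1351, 0.1793).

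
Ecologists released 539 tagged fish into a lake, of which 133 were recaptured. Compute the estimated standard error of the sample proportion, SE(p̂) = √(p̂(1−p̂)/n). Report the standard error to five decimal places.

With x = 133 successes in n = 539, p̂ = 0.24675.
p̂(1−p̂) = 0.24675·0.75325 = 0.185864.
SE = √(0.185864/539) = √0.000344831 = 0.01857.

SE = 0.01857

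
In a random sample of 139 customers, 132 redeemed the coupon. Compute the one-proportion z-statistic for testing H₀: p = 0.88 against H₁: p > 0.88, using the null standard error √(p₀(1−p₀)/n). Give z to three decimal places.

z = 2.527

The sample proportion is 132/139 = 0.94964.
Null standard error: √(0.88·0.12/139) = √0.000759712 = 0.027563.
z = (0.94964 − 0.88)/0.027563 = 0.06964/0.027563 = 2.527.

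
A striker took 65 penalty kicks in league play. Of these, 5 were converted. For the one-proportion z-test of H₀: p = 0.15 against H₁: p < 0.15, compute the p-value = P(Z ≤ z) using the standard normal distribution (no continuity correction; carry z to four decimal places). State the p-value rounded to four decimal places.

p-value = 0.0495

Sample proportion p̂ = 5/65 = 0.07692.
SE₀ = √(0.15·0.85/65) = 0.044289.
Test statistic (full precision, shown to 4 dp): z = (5/65 − 0.15)/SE₀ ≈ -1.6500.
p-value = P(Z ≤ z) with z = -1.6500 → 0.0495.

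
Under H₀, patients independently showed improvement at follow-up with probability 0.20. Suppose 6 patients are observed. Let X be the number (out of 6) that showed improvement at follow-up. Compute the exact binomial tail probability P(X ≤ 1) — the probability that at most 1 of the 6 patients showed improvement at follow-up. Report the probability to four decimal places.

X is binomial with n = 6 and p = 0.20.
P(X ≤ 1) = C(6,0)·0.20^0·0.80^6 + C(6,1)·0.20^1·0.80^5.
= 0.262144 + 0.393216 = 0.6554.

P = 0.6554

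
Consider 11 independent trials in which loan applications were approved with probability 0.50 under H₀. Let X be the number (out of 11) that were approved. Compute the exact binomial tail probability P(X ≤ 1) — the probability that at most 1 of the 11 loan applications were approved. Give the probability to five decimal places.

X is binomial with n = 11 and p = 0.50.
P(X ≤ 1) = C(11,0)·0.50^0·0.50^11 + C(11,1)·0.50^1·0.50^10.
= 0.000488 + 0.005371 = 0.00586.

P = 0.00586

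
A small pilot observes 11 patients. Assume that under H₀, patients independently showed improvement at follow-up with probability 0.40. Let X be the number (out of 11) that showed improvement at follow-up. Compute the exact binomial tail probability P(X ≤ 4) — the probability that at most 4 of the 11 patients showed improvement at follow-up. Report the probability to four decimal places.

X ~ Binomial(n=11, p=0.40).
P(X ≤ 4) = Σ_{j=0}^{4} C(11,j)·0.40^j·0.60^{11−j}.
= 0.003628 + 0.026605 + 0.088684 + 0.177367 + 0.236490 = 0.5328.

P = 0.5328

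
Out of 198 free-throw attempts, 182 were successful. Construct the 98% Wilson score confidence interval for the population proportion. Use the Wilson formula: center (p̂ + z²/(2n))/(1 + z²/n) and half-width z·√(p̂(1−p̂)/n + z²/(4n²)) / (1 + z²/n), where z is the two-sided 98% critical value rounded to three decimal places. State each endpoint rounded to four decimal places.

Here p̂ = 182/198 = 0.91919 and z = 2.326 (z² = 5.410276).
Denominator 1 + z²/n = 1 + 5.410276/198 = 1.027325.
Adjusted center: (0.91919 + z²/(2n))/1.027325 = 0.90804.
Radicand: p̂(1−p̂)/n + z²/(4n²) = 0.000375142 + 0.000034501 = 0.000409643.
Half-width = 2.326·√0.000409643/1.027325 = 0.04583.
Interval: 0.90804 ± 0.04583 → (0.8622, 0.9539).

(0.8622, 0.9539)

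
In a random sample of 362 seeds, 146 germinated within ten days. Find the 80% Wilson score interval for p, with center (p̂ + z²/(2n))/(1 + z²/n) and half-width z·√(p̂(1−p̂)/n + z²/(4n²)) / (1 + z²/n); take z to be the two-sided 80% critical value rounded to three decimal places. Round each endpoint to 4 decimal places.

p̂ = 146/362 = 0.40331; z = 1.282, so z² = 1.643524.
Denominator 1 + z²/n = 1 + 1.643524/362 = 1.004540.
Center = (0.40331 + 0.002270)/1.004540 = 0.40375.
Radicand: p̂(1−p̂)/n + z²/(4n²) = 0.000664785 + 0.000003135 = 0.000667920.
Half-width = z·√(radicand)/denom = 1.282·0.025844/1.004540 = 0.03298.
So the interval runs from 0.3708 to 0.4367.

(0.3708, 0.4367)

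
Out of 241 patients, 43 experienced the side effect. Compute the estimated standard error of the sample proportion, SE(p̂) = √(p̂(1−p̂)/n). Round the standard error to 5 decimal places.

The sample proportion is 43/241 = 0.17842.
p̂(1−p̂) = 0.146586.
SE = √(0.146586/241) = √0.000608241 = 0.02466.

SE = 0.02466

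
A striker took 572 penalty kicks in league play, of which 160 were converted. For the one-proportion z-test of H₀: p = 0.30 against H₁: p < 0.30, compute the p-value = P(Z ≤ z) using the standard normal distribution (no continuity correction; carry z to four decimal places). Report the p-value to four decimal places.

Sample proportion p̂ = 160/572 = 0.27972.
Under H₀, SE = √(p₀(1−p₀)/n) = √(0.30·0.70/572) = √0.000367133 = 0.019161.
z = (p̂ − p₀)/SE = (160/572 − 0.30)/0.019161 ≈ -1.0584.
p-value = P(Z ≤ z) with z = -1.0584 → 0.1449.

p-value = 0.1449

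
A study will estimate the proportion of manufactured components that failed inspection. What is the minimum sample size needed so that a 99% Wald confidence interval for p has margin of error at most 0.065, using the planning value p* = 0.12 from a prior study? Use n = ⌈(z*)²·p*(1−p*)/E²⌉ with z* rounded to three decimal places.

n = 166

For 99% confidence, z* = 2.576.
p*(1−p*) = 0.12·0.88 = 0.1056.
(z*)²·p*(1−p*)/E² = 6.635776·0.1056/0.004225 = 165.855.
Rounding up, n = 166.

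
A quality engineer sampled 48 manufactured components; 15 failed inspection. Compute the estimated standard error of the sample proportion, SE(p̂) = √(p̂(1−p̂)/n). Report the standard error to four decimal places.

p̂ = 15/48 = 0.31250.
p̂(1−p̂) = 0.31250·0.68750 = 0.214844.
SE = √(0.214844/48) = 0.0669.

SE = 0.0669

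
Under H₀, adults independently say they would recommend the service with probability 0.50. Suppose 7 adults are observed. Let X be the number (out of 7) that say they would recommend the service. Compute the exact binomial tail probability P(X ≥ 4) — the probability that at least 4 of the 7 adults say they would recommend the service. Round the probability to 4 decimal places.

X ~ Binomial(n=7, p=0.50).
P(X ≥ 4) = C(7,4)·0.50^4·0.50^3 + C(7,5)·0.50^5·0.50^2 + C(7,6)·0.50^6·0.50^1 + C(7,7)·0.50^7·0.50^0.
= 0.273438 + 0.164062 + 0.054688 + 0.007812 = 0.5000.

P = 0.5000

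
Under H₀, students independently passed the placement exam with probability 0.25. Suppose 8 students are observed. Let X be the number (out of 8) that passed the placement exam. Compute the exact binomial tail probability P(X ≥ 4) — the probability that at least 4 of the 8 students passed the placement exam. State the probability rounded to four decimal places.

P = 0.1138

X is binomial with n = 8 and p = 0.25.
P(X ≥ 4) = Σ_{j=4}^{8} C(8,j)·0.25^j·0.75^{8−j}.
= 0.086517 + 0.023071 + 0.003845 + 0.000366 + 0.000015 = 0.1138.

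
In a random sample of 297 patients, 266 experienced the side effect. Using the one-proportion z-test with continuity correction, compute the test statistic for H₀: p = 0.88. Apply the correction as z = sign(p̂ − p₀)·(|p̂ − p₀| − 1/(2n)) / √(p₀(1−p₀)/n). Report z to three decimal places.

p̂ = 266/297 = 0.89562. p̂ − p₀ = 0.015623.
Continuity correction 1/(2n) = 1/594 = 0.001684.
Corrected numerator: |0.015623| − 0.001684 = 0.013939.
Under H₀, SE = √(p₀(1−p₀)/n) = √(0.88·0.12/297) = √0.000355556 = 0.018856.
z = +0.013939/0.018856 = 0.739.

z = 0.739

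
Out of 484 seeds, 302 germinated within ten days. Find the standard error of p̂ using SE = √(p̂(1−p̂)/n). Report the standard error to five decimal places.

The sample proportion is 302/484 = 0.62397.
p̂(1−p̂) = 0.62397·0.37603 = 0.234631.
SE = √(0.234631/484) = 0.02202.

SE = 0.02202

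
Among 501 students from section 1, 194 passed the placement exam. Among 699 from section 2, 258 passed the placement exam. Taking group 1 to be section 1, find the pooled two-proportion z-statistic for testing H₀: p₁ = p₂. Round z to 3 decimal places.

z = 0.639

p̂₁ = 194/501 = 0.38723, p̂₂ = 258/699 = 0.36910.
Pooling: p̂ = 452/1200 = 0.37667.
SE = √[p̂(1−p̂)(1/n₁+1/n₂)] = √[0.37667·0.62333·(1/501+1/699)] ≈ 0.028364.
z = (p̂₁ − p̂₂)/SE = (0.38723 − 0.36910)/0.028364 = 0.01813/0.028364 = 0.639.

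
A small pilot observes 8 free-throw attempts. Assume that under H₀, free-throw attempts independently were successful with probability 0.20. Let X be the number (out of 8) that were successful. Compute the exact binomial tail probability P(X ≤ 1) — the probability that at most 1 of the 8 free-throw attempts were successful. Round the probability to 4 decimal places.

P = 0.5033

X is binomial with n = 8 and p = 0.20.
P(X ≤ 1) = C(8,0)·0.20^0·0.80^8 + C(8,1)·0.20^1·0.80^7.
= 0.167772 + 0.335544 = 0.5033.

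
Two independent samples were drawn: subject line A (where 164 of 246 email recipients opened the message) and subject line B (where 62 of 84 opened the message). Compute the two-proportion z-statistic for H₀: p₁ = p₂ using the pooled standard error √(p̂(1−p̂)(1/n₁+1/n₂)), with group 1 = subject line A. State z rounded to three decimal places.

Sample proportions: p̂₁ = 164/246 = 0.66667 and p̂₂ = 62/84 = 0.73810.
Pooled p̂ = (164+62)/(246+84) = 226/330 = 0.68485.
SE = √[p̂(1−p̂)(1/n₁+1/n₂)] = √[0.68485·0.31515·(1/246+1/84)] ≈ 0.058709.
z = (p̂₁ − p̂₂)/SE = (0.66667 − 0.73810)/0.058709 = -0.07143/0.058709 = -1.217.

z = -1.217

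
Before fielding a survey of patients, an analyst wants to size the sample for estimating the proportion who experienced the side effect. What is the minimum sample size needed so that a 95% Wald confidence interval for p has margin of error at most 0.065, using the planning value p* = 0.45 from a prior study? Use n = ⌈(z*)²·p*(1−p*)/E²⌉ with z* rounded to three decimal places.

For 95% confidence, z* = 1.960.
p*(1−p*) = 0.2475.
Required n before rounding: 3.841600 × 0.2475 / 0.065² = 225.040.
⌈225.040⌉ = 226.

n = 226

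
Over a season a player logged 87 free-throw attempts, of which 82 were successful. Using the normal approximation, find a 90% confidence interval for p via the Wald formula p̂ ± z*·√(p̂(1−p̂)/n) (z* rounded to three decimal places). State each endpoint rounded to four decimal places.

(0.9015, 0.9836)

The sample proportion is 82/87 = 0.94253.
Standard error of p̂: √(0.054168/87) = √0.000622624 = 0.024952.
z* = 1.645 at the 90% level.
Margin = 1.645·0.024952 = 0.04105.
CI: 0.94253 ± 0.04105 = (0.9015, 0.9836).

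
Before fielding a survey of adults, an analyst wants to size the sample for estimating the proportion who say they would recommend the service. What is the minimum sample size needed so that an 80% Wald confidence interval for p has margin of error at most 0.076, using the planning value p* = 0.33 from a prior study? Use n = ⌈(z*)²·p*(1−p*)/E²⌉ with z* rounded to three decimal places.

n = 63

z* = 1.282 at the 80% level.
p*(1−p*) = 0.2211.
Required n before rounding: 1.643524 × 0.2211 / 0.076² = 62.913.
Rounding up, n = 63.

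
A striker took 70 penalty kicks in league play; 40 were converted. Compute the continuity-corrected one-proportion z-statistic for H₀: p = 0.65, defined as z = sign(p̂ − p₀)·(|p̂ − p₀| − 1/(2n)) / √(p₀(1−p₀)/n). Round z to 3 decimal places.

z = -1.253

p̂ = 40/70 = 0.57143. p̂ − p₀ = -0.078571.
1/(2n) = 0.007143.
Corrected numerator: |-0.078571| − 0.007143 = 0.071428.
Under H₀, SE = √(p₀(1−p₀)/n) = √(0.65·0.35/70) = √0.003250000 = 0.057009.
z = −0.071428/0.057009 = -1.253.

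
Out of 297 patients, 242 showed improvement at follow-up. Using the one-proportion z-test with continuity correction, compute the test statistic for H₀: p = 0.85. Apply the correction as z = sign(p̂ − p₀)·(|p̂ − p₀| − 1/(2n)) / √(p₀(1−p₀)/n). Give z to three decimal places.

The sample proportion is 242/297 = 0.81481. p̂ − p₀ = -0.035185.
1/(2n) = 0.001684.
Corrected numerator: |-0.035185| − 0.001684 = 0.033501.
Null standard error: √(0.85·0.15/297) = √0.000429293 = 0.020719.
z = (−)0.033501/0.020719 = -1.617.

z = -1.617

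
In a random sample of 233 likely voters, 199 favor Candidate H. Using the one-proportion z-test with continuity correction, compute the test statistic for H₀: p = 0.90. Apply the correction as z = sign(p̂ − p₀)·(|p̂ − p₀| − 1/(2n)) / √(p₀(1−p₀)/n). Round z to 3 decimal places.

z = -2.227

p̂ = 199/233 = 0.85408. p̂ − p₀ = -0.045923.
1/(2n) = 0.002146.
Corrected numerator: |-0.045923| − 0.002146 = 0.043777.
SE₀ = √(0.90·0.10/233) = 0.019654.
z = (−)0.043777/0.019654 = -2.227.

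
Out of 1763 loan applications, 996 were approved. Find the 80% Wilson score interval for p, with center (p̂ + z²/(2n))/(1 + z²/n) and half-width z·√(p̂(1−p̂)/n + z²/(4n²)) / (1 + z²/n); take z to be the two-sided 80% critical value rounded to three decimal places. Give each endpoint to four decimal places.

p̂ = 996/1763 = 0.56495; z = 1.282, so z² = 1.643524.
1 + z²/n = 1.000932.
Center = (0.56495 + 0.000466)/1.000932 = 0.56489.
Radicand: p̂(1−p̂)/n + z²/(4n²) = 0.000139411 + 0.000000132 = 0.000139543.
Half-width = z·√(radicand)/denom = 1.282·0.011813/1.000932 = 0.01513.
So the interval runs from 0.5498 to 0.5800.

(0.5498, 0.5800)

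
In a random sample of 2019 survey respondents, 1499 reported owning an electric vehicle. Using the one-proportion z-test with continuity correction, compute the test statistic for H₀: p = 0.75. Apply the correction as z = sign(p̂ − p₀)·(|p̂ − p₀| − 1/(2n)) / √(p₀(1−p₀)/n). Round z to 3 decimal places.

z = -0.758

With x = 1499 successes in n = 2019, p̂ = 0.74245. p̂ − p₀ = -0.007553.
Continuity correction 1/(2n) = 1/4038 = 0.000248.
Corrected numerator: |-0.007553| − 0.000248 = 0.007305.
Null standard error: √(0.75·0.25/2019) = √0.000092868 = 0.009637.
z = −0.007305/0.009637 = -0.758.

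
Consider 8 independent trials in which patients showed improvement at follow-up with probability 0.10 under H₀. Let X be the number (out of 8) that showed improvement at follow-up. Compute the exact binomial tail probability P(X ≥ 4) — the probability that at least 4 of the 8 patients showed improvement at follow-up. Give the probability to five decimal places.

X is binomial with n = 8 and p = 0.10.
P(X ≥ 4) = Σ_{j=4}^{8} C(8,j)·0.10^j·0.90^{8−j}.
= 0.004593 + 0.000408 + 0.000023 + 0.000001 + 0.000000 = 0.00502.

P = 0.00502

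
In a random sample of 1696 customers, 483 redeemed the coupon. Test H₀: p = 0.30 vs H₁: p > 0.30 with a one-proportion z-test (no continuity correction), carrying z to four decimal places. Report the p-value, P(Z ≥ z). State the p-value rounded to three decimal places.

Sample proportion p̂ = 483/1696 = 0.28479.
Under H₀, SE = √(p₀(1−p₀)/n) = √(0.30·0.70/1696) = √0.000123821 = 0.011127.
z = (p̂ − p₀)/SE = (483/1696 − 0.30)/0.011127 ≈ -1.3671.
From the standard normal, P(Z ≥ z) = 0.914.

p-value = 0.914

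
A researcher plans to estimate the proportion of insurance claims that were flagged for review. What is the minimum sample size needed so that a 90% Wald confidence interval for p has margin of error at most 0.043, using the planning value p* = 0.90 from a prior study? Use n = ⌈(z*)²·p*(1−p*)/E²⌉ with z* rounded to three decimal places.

n = 132

The 90% critical value is z* = 1.645.
p*(1−p*) = 0.90·0.10 = 0.0900.
Required n before rounding: 2.706025 × 0.0900 / 0.043² = 131.716.
Rounding up, n = 132.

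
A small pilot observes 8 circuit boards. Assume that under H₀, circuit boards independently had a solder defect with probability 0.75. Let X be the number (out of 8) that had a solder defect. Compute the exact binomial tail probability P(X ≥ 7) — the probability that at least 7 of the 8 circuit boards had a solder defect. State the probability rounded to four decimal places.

P = 0.3671

X ~ Binomial(n=8, p=0.75).
P(X ≥ 7) = C(8,7)·0.75^7·0.25^1 + C(8,8)·0.75^8·0.25^0.
= 0.266968 + 0.100113 = 0.3671.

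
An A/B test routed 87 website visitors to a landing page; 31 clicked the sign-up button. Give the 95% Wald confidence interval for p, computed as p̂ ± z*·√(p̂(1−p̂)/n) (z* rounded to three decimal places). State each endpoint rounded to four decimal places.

(0.2557, 0.4570)

Sample proportion p̂ = 31/87 = 0.35632.
SE(p̂) = √(0.35632·0.64368/87) = 0.051345.
The 95% critical value is z* = 1.960.
Margin = 1.960·0.051345 = 0.10064.
So the interval runs from 0.2557 to 0.4570.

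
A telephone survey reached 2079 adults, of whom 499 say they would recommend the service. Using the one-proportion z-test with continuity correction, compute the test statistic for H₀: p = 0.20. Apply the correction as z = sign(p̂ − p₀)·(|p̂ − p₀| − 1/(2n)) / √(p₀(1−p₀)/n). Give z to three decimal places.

Sample proportion p̂ = 499/2079 = 0.24002. p̂ − p₀ = 0.040019.
1/(2n) = 0.000241.
Corrected numerator: |0.040019| − 0.000241 = 0.039778.
Under H₀, SE = √(p₀(1−p₀)/n) = √(0.20·0.80/2079) = √0.000076960 = 0.008773.
z = +0.039778/0.008773 = 4.534.

z = 4.534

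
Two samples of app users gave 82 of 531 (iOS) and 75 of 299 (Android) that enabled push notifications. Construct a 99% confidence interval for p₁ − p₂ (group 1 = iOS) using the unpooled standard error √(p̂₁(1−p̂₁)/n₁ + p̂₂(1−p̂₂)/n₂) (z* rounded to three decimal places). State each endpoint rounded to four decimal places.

(-0.1726, -0.0202)

p̂₁ = 0.15443, p̂₂ = 0.25084, so the observed difference is -0.09641.
Unpooled SE = √(p̂₁(1−p̂₁)/n₁ + p̂₂(1−p̂₂)/n₂) = √(0.000245910 + 0.000628486) = 0.029570.
The 99% critical value is z* = 2.576. Margin of error = 0.07617.
Interval: -0.09641 ± 0.07617 → (-0.1726, -0.0202).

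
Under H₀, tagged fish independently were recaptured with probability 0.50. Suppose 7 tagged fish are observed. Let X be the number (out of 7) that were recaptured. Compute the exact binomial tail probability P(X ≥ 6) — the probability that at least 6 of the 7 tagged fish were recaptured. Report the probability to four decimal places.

X ~ Binomial(n=7, p=0.50).
P(X ≥ 6) = C(7,6)·0.50^6·0.50^1 + C(7,7)·0.50^7·0.50^0.
= 0.054688 + 0.007812 = 0.0625.

P = 0.0625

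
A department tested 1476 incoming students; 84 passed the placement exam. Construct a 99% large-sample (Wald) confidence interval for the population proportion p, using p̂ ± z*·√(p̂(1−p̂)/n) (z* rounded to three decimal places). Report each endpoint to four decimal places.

Sample proportion p̂ = 84/1476 = 0.05691.
SE = √(p̂(1−p̂)/n) = √(0.053672/1476) = 0.006030.
For 99% confidence, z* = 2.576.
Margin = 2.576·0.006030 = 0.01553.
CI: 0.05691 ± 0.01553 = (0.0414, 0.0724).

(0.0414, 0.0724)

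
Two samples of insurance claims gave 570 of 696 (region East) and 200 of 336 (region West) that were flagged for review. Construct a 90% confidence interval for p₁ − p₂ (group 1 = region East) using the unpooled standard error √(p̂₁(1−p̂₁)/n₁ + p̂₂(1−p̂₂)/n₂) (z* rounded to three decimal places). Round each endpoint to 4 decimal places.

(0.1736, 0.2739)

p̂₁ = 570/696 = 0.81897, p̂₂ = 200/336 = 0.59524; p̂₁ − p̂₂ = 0.22373.
SE = √(0.000213019 + 0.000717053) = √0.000930072 = 0.030497.
For 90% confidence, z* = 1.645. Margin of error = 0.05017.
Interval: 0.22373 ± 0.05017 → (0.1736, 0.2739).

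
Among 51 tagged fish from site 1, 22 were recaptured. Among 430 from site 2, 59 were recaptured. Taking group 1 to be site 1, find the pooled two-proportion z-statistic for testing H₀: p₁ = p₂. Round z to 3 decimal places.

p̂₁ = 22/51 = 0.43137, p̂₂ = 59/430 = 0.13721.
Pooled p̂ = (22+59)/(51+430) = 81/481 = 0.16840.
SE = √[p̂(1−p̂)(1/n₁+1/n₂)] = √[0.16840·0.83160·(1/51+1/430)] ≈ 0.055422.
z = 0.29416/0.055422 = 5.308.

z = 5.308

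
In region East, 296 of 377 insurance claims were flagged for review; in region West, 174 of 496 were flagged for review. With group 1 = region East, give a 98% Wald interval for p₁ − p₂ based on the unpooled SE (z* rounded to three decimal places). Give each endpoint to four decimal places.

(0.3643, 0.5044)

p̂₁ = 0.78515, p̂₂ = 0.35081, so the observed difference is 0.43434.
SE = √(0.000447458 + 0.000459156) = √0.000906614 = 0.030110.
The 98% critical value is z* = 2.326. Margin = 2.326·0.030110 = 0.07004.
So the interval runs from 0.3643 to 0.5044.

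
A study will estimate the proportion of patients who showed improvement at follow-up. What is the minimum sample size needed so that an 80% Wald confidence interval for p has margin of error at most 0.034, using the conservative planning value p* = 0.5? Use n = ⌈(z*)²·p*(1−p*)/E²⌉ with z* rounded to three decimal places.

n = 356

For 80% confidence, z* = 1.282.
p*(1−p*) = 0.2500.
(z*)²·p*(1−p*)/E² = 1.643524·0.2500/0.001156 = 355.433.
⌈355.433⌉ = 356.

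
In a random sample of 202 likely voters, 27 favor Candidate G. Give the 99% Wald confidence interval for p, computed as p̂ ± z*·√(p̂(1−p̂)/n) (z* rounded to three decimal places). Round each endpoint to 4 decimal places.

The sample proportion is 27/202 = 0.13366.
SE = √(p̂(1−p̂)/n) = √(0.115797/202) = 0.023943.
The 99% critical value is z* = 2.576.
Margin of error: 2.576 × 0.023943 = 0.06168.
So the interval runs from 0.0720 to 0.1953.

(0.0720, 0.1953)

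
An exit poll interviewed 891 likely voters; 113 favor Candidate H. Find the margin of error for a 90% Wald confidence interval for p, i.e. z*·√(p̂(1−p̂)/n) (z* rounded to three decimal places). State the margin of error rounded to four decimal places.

ME = 0.0183

The sample proportion is 113/891 = 0.12682.
SE(p̂) = √(0.12682·0.87318/891) = 0.011148.
The 90% critical value is z* = 1.645.
Margin of error = z*·SE = 1.645 × 0.011148 = 0.0183.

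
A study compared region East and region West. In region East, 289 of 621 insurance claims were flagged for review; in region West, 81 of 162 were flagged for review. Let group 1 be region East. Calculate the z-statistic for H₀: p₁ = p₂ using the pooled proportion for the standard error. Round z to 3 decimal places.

z = -0.786

p̂₁ = 289/621 = 0.46538, p̂₂ = 81/162 = 0.50000.
Pooled p̂ = (289+81)/(621+162) = 370/783 = 0.47254.
SE = √[p̂(1−p̂)(1/n₁+1/n₂)] = √[0.47254·0.52746·(1/621+1/162)] ≈ 0.044045.
z = -0.03462/0.044045 = -0.786.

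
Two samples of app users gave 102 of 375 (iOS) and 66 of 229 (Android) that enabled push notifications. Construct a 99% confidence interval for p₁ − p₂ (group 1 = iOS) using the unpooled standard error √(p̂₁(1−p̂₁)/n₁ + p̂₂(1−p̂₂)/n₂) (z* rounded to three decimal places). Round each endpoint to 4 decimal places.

(-0.1134, 0.0810)

p̂₁ = 102/375 = 0.27200, p̂₂ = 66/229 = 0.28821; p̂₁ − p̂₂ = -0.01621.
SE = √(0.000528043 + 0.000895829) = √0.001423872 = 0.037734.
The 99% critical value is z* = 2.576. Margin of error = 0.09720.
So the interval runs from -0.1134 to 0.0810.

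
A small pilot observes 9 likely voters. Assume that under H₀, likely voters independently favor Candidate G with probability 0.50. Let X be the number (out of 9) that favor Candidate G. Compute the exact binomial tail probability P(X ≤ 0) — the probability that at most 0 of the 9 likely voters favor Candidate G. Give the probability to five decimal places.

X ~ Binomial(n=9, p=0.50).
P(X ≤ 0) = C(9,0)·0.50^0·0.50^9.
= 0.001953 = 0.00195.

P = 0.00195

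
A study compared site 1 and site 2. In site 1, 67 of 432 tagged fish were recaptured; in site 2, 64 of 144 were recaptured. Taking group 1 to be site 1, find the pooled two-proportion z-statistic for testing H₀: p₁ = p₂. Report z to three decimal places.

z = -7.174

p̂₁ = 67/432 = 0.15509, p̂₂ = 64/144 = 0.44444.
Pooled p̂ = (67+64)/(432+144) = 131/576 = 0.22743.
Pooled SE = √[0.1757059·0.00925926] ≈ 0.040335.
z = (p̂₁ − p̂₂)/SE = (0.15509 − 0.44444)/0.040335 = -0.28935/0.040335 = -7.174.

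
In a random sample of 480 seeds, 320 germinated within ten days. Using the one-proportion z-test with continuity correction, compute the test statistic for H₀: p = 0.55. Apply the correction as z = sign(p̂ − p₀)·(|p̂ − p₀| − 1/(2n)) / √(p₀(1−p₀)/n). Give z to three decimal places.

z = 5.092

The sample proportion is 320/480 = 0.66667. p̂ − p₀ = 0.116667.
Continuity correction 1/(2n) = 1/960 = 0.001042.
Corrected numerator: |0.116667| − 0.001042 = 0.115625.
Null standard error: √(0.55·0.45/480) = √0.000515625 = 0.022707.
z = +0.115625/0.022707 = 5.092.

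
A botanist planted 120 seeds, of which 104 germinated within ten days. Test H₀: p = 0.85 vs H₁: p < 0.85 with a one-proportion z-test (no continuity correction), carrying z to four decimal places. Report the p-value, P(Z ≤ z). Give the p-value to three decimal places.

p̂ = 104/120 = 0.86667.
Under H₀, SE = √(p₀(1−p₀)/n) = √(0.85·0.15/120) = √0.001062500 = 0.032596.
Test statistic (full precision, shown to 4 dp): z = (104/120 − 0.85)/SE₀ ≈ 0.5113.
p-value = P(Z ≤ z) with z = 0.5113 → 0.695.

p-value = 0.695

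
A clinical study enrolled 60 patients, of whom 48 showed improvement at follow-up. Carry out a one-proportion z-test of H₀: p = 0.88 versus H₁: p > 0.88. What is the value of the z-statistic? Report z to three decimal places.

The sample proportion is 48/60 = 0.80000.
Under H₀, SE = √(p₀(1−p₀)/n) = √(0.88·0.12/60) = √0.001760000 = 0.041952.
z = (0.80000 − 0.88)/0.041952 = -0.08000/0.041952 = -1.907.

z = -1.907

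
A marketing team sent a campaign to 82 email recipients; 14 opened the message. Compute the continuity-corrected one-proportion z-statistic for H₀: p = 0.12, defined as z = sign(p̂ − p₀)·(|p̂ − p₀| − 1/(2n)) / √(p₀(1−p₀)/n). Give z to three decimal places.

z = 1.244

The sample proportion is 14/82 = 0.17073. p̂ − p₀ = 0.050732.
Continuity correction 1/(2n) = 1/164 = 0.006098.
Corrected numerator: |0.050732| − 0.006098 = 0.044634.
SE₀ = √(0.12·0.88/82) = 0.035886.
z = +0.044634/0.035886 = 1.244.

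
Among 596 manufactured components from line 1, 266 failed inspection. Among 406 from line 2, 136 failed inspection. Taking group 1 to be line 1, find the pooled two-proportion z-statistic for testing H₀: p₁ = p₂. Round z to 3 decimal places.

p̂₁ = 266/596 = 0.44631, p̂₂ = 136/406 = 0.33498.
Pooling: p̂ = 402/1002 = 0.40120.
SE = √[p̂(1−p̂)(1/n₁+1/n₂)] = √[0.40120·0.59880·(1/596+1/406)] ≈ 0.031541.
z = 0.11133/0.031541 = 3.530.

z = 3.530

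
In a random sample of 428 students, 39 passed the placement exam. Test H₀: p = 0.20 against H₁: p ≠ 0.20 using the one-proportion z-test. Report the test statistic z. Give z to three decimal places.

The sample proportion is 39/428 = 0.09112.
SE₀ = √(0.20·0.80/428) = 0.019335.
z = (0.09112 − 0.20)/0.019335 = -0.10888/0.019335 = -5.631.

z = -5.631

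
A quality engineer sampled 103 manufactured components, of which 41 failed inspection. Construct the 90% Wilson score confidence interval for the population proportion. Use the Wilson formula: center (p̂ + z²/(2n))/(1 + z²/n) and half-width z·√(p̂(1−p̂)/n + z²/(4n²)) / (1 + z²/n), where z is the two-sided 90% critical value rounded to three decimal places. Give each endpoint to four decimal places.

p̂ = 41/103 = 0.39806; z = 1.645, so z² = 2.706025.
Denominator 1 + z²/n = 1 + 2.706025/103 = 1.026272.
Center = (0.39806 + 0.013136)/1.026272 = 0.40067.
Radicand: p̂(1−p̂)/n + z²/(4n²) = 0.002326290 + 0.000063767 = 0.002390057.
Half-width = 1.645·√0.002390057/1.026272 = 0.07836.
CI: 0.40067 ± 0.07836 = (0.3223, 0.4790).

(0.3223, 0.4790)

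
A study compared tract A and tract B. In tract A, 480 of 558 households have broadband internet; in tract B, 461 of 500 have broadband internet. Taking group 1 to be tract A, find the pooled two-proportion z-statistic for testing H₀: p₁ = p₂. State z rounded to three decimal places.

z = -3.199

p̂₁ = 480/558 = 0.86022, p̂₂ = 461/500 = 0.92200.
Pooled p̂ = (480+461)/(558+500) = 941/1058 = 0.88941.
Pooled SE = √[0.0983567·0.00379211] ≈ 0.019313.
z = -0.06178/0.019313 = -3.199.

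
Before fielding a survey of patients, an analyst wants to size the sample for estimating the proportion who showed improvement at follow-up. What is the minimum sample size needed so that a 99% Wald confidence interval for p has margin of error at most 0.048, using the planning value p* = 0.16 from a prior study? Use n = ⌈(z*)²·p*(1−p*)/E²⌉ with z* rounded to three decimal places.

n = 388

The 99% critical value is z* = 2.576.
p*(1−p*) = 0.16·0.84 = 0.1344.
Required n before rounding: 6.635776 × 0.1344 / 0.048² = 387.087.
Rounding up, n = 388.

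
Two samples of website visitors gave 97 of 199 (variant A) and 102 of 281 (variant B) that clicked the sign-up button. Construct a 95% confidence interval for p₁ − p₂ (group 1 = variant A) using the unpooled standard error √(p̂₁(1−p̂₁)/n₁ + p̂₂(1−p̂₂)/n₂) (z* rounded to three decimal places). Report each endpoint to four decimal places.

p̂₁ = 0.48744, p̂₂ = 0.36299, so the observed difference is 0.12445.
Unpooled SE = √(p̂₁(1−p̂₁)/n₁ + p̂₂(1−p̂₂)/n₂) = √(0.001255488 + 0.000822876) = 0.045589.
z* = 1.960 at the 95% level. Margin of error = 0.08935.
Interval: 0.12445 ± 0.08935 → (0.0351, 0.2138).

(0.0351, 0.2138)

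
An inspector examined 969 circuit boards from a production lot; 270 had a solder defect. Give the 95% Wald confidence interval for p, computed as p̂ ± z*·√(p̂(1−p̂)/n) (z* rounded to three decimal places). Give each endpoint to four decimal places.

(0.2504, 0.3069)

p̂ = 270/969 = 0.27864.
Standard error of p̂: √(0.200999/969) = √0.000207429 = 0.014402.
z* = 1.960 at the 95% level.
Margin of error: 1.960 × 0.014402 = 0.02823.
So the interval runs from 0.2504 to 0.3069.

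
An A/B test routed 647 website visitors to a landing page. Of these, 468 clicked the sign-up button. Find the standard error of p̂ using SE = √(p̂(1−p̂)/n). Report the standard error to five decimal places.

SE = 0.01759

With x = 468 successes in n = 647, p̂ = 0.72334.
p̂(1−p̂) = 0.200119.
Dividing by n and taking the root: √0.000309303 = 0.01759.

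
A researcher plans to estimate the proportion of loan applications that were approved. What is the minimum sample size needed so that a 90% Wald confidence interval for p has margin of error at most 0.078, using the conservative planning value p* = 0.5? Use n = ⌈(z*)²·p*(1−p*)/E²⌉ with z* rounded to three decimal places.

n = 112

The 90% critical value is z* = 1.645.
p*(1−p*) = 0.2500.
Required n before rounding: 2.706025 × 0.2500 / 0.078² = 111.194.
Rounding up, n = 112.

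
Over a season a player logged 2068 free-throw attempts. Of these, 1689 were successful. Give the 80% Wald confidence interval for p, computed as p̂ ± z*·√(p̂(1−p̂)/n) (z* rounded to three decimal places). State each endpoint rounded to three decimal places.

(0.806, 0.828)

With x = 1689 successes in n = 2068, p̂ = 0.81673.
Standard error of p̂: √(0.149681/2068) = √0.000072380 = 0.008508.
z* = 1.282 at the 80% level.
Margin = 1.282·0.008508 = 0.01091.
Interval: 0.81673 ± 0.01091 → (0.806, 0.828).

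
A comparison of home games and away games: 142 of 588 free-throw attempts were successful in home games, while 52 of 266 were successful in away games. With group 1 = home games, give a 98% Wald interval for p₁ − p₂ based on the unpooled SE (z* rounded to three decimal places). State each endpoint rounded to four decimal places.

(-0.0239, 0.1159)

p̂₁ = 142/588 = 0.24150, p̂₂ = 52/266 = 0.19549; p̂₁ − p̂₂ = 0.04601.
SE = √(0.000311524 + 0.000591251) = √0.000902775 = 0.030046.
For 98% confidence, z* = 2.326. Margin of error = 0.06989.
So the interval runs from -0.0239 to 0.1159.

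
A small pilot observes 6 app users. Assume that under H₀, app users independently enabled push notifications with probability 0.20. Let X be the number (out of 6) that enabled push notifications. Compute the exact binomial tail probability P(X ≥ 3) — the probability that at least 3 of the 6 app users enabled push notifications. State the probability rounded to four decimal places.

X ~ Binomial(n=6, p=0.20).
P(X ≥ 3) = C(6,3)·0.20^3·0.80^3 + C(6,4)·0.20^4·0.80^2 + C(6,5)·0.20^5·0.80^1 + C(6,6)·0.20^6·0.80^0.
= 0.081920 + 0.015360 + 0.001536 + 0.000064 = 0.0989.

P = 0.0989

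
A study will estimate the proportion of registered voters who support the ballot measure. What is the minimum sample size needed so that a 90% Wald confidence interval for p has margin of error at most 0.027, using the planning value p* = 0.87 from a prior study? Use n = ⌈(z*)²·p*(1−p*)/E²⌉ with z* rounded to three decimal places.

n = 420

For 90% confidence, z* = 1.645.
p*(1−p*) = 0.87·0.13 = 0.1131.
(z*)²·p*(1−p*)/E² = 2.706025·0.1131/0.000729 = 419.824.
⌈419.824⌉ = 420.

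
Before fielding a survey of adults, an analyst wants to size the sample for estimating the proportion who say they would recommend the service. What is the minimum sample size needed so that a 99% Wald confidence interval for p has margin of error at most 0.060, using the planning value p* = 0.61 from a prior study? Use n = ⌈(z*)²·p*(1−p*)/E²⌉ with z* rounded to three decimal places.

z* = 2.576 at the 99% level.
p*(1−p*) = 0.2379.
Required n before rounding: 6.635776 × 0.2379 / 0.060² = 438.514.
Rounding up, n = 439.

n = 439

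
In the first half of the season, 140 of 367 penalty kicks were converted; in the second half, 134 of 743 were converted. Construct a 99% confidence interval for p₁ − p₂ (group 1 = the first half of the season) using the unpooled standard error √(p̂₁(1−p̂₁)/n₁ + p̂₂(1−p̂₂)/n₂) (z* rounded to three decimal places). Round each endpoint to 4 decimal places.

(0.1264, 0.2759)

p̂₁ = 140/367 = 0.38147, p̂₂ = 134/743 = 0.18035; p̂₁ − p̂₂ = 0.20112.
Unpooled SE = √(p̂₁(1−p̂₁)/n₁ + p̂₂(1−p̂₂)/n₂) = √(0.000642918 + 0.000198955) = 0.029015.
The 99% critical value is z* = 2.576. Margin of error = 0.07474.
CI: 0.20112 ± 0.07474 = (0.1264, 0.2759).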